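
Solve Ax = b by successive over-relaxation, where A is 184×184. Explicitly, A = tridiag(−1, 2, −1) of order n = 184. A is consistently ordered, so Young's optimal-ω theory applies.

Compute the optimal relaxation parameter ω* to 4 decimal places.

ω* = 1.9666

With n=184, ρ(Jacobi) = cos(π/185) = 0.9999.
√(1−ρ_J²) simplifies to sin(π/185) = 0.01698.
[ω*] 2 ÷ (1 + 0.01698) = 2 ÷ 1.01698 = 1.9666.
ρ(B_{ω*}) = ω*−1 = 0.9666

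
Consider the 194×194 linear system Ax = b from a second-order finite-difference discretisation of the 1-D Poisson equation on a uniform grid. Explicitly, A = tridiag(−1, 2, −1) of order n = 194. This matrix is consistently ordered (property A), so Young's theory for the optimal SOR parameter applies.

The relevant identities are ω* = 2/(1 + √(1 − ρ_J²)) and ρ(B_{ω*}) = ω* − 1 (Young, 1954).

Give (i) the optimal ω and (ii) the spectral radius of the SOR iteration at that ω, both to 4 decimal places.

[ρ_J] n=194: ρ(B_J) = cos(π/(n+1)) = cos(π/195) = 0.9999.
√(1−ρ_J²) simplifies to sin(π/195) = 0.01611.
ω* = 2/(1+0.01611) = 1.9683
ρ_SOR = ω* − 1 ≈ 0.9683.

ω* = 1.9683, ρ_SOR = 0.9683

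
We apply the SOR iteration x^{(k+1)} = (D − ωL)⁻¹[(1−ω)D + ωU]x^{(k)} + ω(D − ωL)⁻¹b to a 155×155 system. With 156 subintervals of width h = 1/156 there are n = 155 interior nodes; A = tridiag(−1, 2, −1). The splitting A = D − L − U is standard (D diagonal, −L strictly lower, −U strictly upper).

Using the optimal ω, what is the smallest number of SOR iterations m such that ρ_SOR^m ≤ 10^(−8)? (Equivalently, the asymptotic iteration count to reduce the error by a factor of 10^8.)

B_J for the 155×155 system has eigenvalues cos(kπ/156); ρ_J = cos(π/156) = 0.9997972.
√(1−ρ_J²) simplifies to sin(π/156) = 0.0201371.
[ω*] 2 ÷ (1 + 0.0201371) = 2 ÷ 1.0201371 = 1.9605208.
ρ(B_{ω*}) = ω*−1 = 0.9605208
For 8 digits: m = 8·ln10 / (−ln 0.9605208) = 18.4207/0.0402796 = 457.321; round up → m = 458.

m = 458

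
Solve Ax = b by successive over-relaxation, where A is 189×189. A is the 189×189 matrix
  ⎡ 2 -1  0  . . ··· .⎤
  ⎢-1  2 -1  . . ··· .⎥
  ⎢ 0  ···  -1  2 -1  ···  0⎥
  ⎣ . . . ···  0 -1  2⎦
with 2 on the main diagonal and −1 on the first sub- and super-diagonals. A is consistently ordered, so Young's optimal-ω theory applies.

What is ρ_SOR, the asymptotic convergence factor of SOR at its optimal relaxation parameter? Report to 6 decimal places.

ρ_SOR = 0.967470

½·tridiag(1,0,1) at n=189: λ_k = cos(kπ/190); max |λ| at k=1 ⇒ ρ_J = cos(π/190) ≈ 0.999863.
√(1 − cos²(π/190)) = sin(π/190) ≈ 0.0165339.
Young: ω* = 2/(1+√(1−ρ_J²)) = 2/(1+0.0165339) = 2/1.0165339 = 1.967470.
Hence ρ(B_{ω*}) = 1.967470 − 1 = 0.967470.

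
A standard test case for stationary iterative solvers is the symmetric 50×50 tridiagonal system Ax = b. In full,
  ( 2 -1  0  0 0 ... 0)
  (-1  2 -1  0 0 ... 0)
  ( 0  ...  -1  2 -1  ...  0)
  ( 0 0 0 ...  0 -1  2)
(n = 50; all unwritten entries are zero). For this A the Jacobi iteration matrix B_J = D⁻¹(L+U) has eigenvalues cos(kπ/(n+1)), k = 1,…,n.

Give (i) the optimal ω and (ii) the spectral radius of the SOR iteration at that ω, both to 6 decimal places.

ρ_J = max_k |cos(kπ/51)| = cos(π/51) = 0.998103
√(1−ρ_J²) = |sin(π/51)| = 0.0615609
ω* = 2/(1+0.0615609) = 1.884018
and ρ(B_{ω*}) = 1.884018 − 1 = 0.884018.

ω* = 1.884018, ρ_SOR = 0.884018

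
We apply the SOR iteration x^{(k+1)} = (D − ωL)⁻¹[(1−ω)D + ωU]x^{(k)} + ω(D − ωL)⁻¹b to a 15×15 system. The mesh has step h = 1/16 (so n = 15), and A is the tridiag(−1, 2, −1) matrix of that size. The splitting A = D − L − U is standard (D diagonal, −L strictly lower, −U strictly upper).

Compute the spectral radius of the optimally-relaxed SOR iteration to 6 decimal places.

ρ_J = max_k |cos(kπ/16)| = cos(π/16) = 0.980785
1 − cos²(π/16) = sin²(π/16) ⇒ √(1−ρ_J²) = sin(π/16) = 0.1950903.
[ω*] 2 ÷ (1 + 0.1950903) = 2 ÷ 1.1950903 = 1.673514.
ρ_SOR = ω* − 1 ≈ 0.673514.

ρ_SOR = 0.673514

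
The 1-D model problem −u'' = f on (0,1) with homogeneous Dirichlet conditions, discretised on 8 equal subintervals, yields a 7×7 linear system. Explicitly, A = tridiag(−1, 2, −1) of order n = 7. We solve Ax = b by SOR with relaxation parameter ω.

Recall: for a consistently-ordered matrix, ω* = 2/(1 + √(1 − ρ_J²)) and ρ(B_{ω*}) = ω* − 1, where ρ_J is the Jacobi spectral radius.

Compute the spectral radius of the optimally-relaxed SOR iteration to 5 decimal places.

ρ_SOR = 0.44646

½·tridiag(1,0,1) at n=7: λ_k = cos(kπ/8); max |λ| at k=1 ⇒ ρ_J = cos(π/8) ≈ 0.92388.
root = sin(π/8) = 0.382683  (since 1−cos² = sin²).
ω* = 2 / (1 + 0.382683) = 2 / 1.382683 ≈ 1.44646.
and ρ(B_{ω*}) = 1.44646 − 1 = 0.44646.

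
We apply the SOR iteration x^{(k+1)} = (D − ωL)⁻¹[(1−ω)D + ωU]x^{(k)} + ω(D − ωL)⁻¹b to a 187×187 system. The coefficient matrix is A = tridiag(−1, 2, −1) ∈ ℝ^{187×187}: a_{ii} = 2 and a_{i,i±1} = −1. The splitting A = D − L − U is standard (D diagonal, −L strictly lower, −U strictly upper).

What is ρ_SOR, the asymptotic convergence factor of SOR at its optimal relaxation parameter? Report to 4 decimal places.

ρ_SOR = 0.9671

With n=187, ρ(Jacobi) = cos(π/188) = 0.9999.
root = sin(π/188) = 0.01671  (since 1−cos² = sin²).
[ω*] 2 ÷ (1 + 0.01671) = 2 ÷ 1.01671 = 1.9671.
and ρ(B_{ω*}) = 1.9671 − 1 = 0.9671.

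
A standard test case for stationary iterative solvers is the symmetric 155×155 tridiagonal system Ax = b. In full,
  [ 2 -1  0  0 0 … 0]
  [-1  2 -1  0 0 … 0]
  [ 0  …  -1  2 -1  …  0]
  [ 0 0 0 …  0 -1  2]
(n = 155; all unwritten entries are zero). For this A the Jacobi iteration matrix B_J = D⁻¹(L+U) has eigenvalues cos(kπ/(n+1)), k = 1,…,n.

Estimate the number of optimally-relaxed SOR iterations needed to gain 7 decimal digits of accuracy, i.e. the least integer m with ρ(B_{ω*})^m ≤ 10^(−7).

m = 401

spectrum of D⁻¹(L+U) = {cos(kπ/156) : 1≤k≤155}; ρ_J = cos(π/156) = 0.9997972.
1 − cos²(π/156) = sin²(π/156) ⇒ √(1−ρ_J²) = sin(π/156) = 0.0201371.
Then 2/(1+√(1−ρ_J²)) = 2/(1+0.0201371); ω* = 2/1.0201371 = 1.9605208.
[ρ_SOR] ω* − 1 = 0.9605208.
ρ_SOR^m ≤ 10^(−7) ⇔ m ≥ 7·ln10/(−ln 0.9605208) = 16.1181/0.0402796 = 400.155; m = ⌈400.155⌉ = 401.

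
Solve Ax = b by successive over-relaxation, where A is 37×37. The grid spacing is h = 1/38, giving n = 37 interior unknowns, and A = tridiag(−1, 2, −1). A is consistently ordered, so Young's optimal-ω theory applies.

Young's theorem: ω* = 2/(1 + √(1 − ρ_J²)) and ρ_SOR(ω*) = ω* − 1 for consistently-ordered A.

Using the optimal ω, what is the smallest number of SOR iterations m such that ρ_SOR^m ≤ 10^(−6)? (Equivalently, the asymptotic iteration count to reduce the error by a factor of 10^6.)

n=37: λ(B_J) = 1 − λ(A)/2 = cos(kπ/38); k=1 gives ρ_J = 0.9965845.
√(1 − cos²(π/38)) = sin(π/38) ≈ 0.0825793.
ω* = 2 / (1 + 0.0825793) = 2 / 1.0825793 ≈ 1.8474397.
At ω = 1.8474397 every |λ(B_ω)| = ω−1, so ρ_SOR = 0.8474397.
For 6 digits: m = 6·ln10 / (−ln 0.8474397) = 13.8155/0.165536 = 83.459; round up → m = 84.

m = 84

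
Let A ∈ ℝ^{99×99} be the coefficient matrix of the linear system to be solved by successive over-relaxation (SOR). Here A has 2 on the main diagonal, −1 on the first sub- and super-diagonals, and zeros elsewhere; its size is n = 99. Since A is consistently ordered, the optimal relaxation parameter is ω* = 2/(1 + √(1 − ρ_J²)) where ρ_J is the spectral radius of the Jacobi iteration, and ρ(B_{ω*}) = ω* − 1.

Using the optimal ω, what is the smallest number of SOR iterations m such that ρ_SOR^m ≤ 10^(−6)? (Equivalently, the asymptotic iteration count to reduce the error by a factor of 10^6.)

m = 220

B_J for the 99×99 system has eigenvalues cos(kπ/100); ρ_J = cos(π/100) = 0.9995066.
1 − cos²(π/100) = sin²(π/100) ⇒ √(1−ρ_J²) = sin(π/100) = 0.0314108.
So ω* = 2/1.0314108 = 1.9390916 (Young).
ρ_SOR = ω* − 1 ≈ 0.9390916.
(0.9390916)^m ≤ 10^{−6}  ⇒  m·ln(0.9390916) ≤ −6·ln10  ⇒  m ≥ 219.844  ⇒  m = 220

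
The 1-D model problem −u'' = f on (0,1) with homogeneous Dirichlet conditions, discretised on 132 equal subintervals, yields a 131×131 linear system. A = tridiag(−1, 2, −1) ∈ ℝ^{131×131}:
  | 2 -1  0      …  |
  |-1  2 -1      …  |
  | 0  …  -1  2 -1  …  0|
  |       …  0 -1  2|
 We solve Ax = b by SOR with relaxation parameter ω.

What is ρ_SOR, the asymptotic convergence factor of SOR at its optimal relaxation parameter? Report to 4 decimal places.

n=131: λ(B_J) = 1 − λ(A)/2 = cos(kπ/132); k=1 gives ρ_J = 0.9997.
√(1 − cos²(π/132)) = sin(π/132) ≈ 0.02380.
So ω* = 2/1.02380 = 1.9535 (Young).
ρ(B_{ω*}) = ω*−1 = 0.9535

ρ_SOR = 0.9535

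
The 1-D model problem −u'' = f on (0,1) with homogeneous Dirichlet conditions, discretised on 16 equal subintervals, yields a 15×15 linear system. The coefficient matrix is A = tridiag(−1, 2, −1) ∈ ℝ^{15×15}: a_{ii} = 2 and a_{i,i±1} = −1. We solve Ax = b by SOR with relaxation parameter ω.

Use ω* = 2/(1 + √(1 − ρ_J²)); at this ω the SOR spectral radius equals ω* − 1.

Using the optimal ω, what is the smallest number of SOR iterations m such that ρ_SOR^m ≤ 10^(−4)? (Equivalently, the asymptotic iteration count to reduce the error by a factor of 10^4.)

m = 24

With n=15, ρ(Jacobi) = cos(π/16) = 0.9807853.
√(1−ρ_J²) = |sin(π/16)| = 0.1950903
ω* = 2/(1 + 0.1950903) = 2/1.1950903 = 1.6735137.
At ω = 1.6735137 every |λ(B_ω)| = ω−1, so ρ_SOR = 0.6735137.
ρ_SOR^m ≤ 10^(−4) ⇔ m ≥ 4·ln10/(−ln 0.6735137) = 9.21034/0.395247 = 23.303; m = ⌈23.303⌉ = 24.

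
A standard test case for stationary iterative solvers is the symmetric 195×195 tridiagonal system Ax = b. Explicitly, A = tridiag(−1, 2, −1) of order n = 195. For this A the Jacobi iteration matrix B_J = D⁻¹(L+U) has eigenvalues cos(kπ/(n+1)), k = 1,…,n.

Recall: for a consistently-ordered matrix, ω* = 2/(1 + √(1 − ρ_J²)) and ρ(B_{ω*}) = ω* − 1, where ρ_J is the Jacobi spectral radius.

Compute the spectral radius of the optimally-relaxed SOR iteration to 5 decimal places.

With n=195, ρ(Jacobi) = cos(π/196) = 0.99987.
root = sin(π/196) = 0.016028  (since 1−cos² = sin²).
ω* = 2 / (1 + 0.016028) = 2 / 1.016028 ≈ 1.96845.
At ω = 1.96845 every |λ(B_ω)| = ω−1, so ρ_SOR = 0.96845.

ρ_SOR = 0.96845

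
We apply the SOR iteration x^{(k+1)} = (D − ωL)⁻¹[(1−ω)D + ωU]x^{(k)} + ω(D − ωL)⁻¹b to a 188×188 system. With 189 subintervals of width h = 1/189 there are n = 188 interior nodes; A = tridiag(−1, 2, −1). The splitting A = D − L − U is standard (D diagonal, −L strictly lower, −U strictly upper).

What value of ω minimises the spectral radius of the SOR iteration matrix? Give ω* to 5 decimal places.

ω* = 1.96730

ρ_J = max_k |cos(kπ/189)| = cos(π/189) = 0.99986
root = sin(π/189) = 0.016621  (since 1−cos² = sin²).
So ω* = 2/1.016621 = 1.96730 (Young).
At ω = 1.96730 every |λ(B_ω)| = ω−1, so ρ_SOR = 0.96730.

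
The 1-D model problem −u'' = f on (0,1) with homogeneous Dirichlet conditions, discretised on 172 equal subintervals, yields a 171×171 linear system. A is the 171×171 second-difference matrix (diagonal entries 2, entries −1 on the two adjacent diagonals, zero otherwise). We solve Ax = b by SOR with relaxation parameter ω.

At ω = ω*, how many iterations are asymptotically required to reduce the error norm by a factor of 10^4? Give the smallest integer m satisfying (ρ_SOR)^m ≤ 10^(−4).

m = 253

B_J for the 171×171 system has eigenvalues cos(kπ/172); ρ_J = cos(π/172) = 0.9998332.
√(1−ρ_J²) = |sin(π/172)| = 0.0182641
So ω* = 2/1.0182641 = 1.9641270 (Young).
Hence ρ(B_{ω*}) = 1.9641270 − 1 = 0.9641270.
4·ln10 = 9.21034; −ln(0.9641270) = 0.0365323; m = ⌈9.21034/0.0365323⌉ = ⌈252.115⌉ = 253.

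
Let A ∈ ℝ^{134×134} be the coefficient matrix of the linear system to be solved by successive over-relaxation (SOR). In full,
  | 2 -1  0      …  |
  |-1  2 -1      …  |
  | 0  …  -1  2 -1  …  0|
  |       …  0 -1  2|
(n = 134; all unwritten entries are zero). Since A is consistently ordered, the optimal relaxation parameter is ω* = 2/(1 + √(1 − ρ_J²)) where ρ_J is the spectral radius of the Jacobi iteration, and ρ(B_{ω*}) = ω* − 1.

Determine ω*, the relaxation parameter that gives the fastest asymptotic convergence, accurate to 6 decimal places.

With n=134, ρ(Jacobi) = cos(π/135) = 0.999729.
1 − cos²(π/135) = sin²(π/135) ⇒ √(1−ρ_J²) = sin(π/135) = 0.0232690.
ω* = 2/(1 + 0.0232690) = 2/1.0232690 = 1.954520.
Hence ρ(B_{ω*}) = 1.954520 − 1 = 0.954520.

ω* = 1.954520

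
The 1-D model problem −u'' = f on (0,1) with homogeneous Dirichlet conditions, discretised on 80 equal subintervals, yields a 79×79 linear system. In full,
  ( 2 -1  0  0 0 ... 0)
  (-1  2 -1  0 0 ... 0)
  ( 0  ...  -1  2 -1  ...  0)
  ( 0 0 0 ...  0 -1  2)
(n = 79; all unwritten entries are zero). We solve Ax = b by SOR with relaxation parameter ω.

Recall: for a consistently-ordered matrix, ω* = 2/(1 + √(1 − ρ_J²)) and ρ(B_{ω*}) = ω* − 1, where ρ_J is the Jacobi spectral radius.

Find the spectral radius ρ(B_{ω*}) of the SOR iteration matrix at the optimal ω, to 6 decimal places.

ρ_SOR = 0.924447

n=79: λ(B_J) = 1 − λ(A)/2 = cos(kπ/80); k=1 gives ρ_J = 0.999229.
root = sin(π/80) = 0.0392598  (since 1−cos² = sin²).
[ω*] 2 ÷ (1 + 0.0392598) = 2 ÷ 1.0392598 = 1.924447.
ρ_SOR = ω* − 1 = 1.924447 − 1 = 0.924447.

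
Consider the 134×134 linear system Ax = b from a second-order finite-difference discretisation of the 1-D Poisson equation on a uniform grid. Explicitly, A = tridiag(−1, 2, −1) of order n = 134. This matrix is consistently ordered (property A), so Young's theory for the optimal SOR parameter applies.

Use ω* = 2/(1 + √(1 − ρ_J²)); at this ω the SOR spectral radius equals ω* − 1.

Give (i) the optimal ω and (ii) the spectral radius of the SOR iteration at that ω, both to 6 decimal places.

ρ_J = max_k |cos(kπ/135)| = cos(π/135) = 0.999729
√(1 − cos²(π/135)) = sin(π/135) ≈ 0.0232690.
ω* = 2/(1 + 0.0232690) = 2/1.0232690 = 1.954520.
ρ_SOR = ω* − 1 ≈ 0.954520.

ω* = 1.954520, ρ_SOR = 0.954520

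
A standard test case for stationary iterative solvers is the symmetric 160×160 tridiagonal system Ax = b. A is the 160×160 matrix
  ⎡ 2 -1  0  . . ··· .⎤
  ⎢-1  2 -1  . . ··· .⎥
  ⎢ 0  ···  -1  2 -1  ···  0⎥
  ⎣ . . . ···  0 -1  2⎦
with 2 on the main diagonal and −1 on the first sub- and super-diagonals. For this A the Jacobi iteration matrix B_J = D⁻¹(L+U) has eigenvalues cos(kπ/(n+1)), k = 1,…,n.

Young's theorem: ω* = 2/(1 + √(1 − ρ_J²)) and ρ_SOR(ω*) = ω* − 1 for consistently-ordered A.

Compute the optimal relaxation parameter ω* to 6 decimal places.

ω* = 1.961723

½·tridiag(1,0,1) at n=160: λ_k = cos(kπ/161); max |λ| at k=1 ⇒ ρ_J = cos(π/161) ≈ 0.999810.
√(1 − cos²(π/161)) = sin(π/161) ≈ 0.0195118.
ω* = 2/(1+0.0195118) = 1.961723
ρ(B_{ω*}) = ω*−1 = 0.961723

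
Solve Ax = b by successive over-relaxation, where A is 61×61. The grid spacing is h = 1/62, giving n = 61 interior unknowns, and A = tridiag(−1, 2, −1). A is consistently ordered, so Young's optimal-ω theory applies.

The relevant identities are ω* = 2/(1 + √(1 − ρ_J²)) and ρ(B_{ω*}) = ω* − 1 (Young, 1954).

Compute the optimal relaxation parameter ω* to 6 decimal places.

n=61: λ(B_J) = 1 − λ(A)/2 = cos(kπ/62); k=1 gives ρ_J = 0.998717.
root = sin(π/62) = 0.0506492  (since 1−cos² = sin²).
So ω* = 2/1.0506492 = 1.903585 (Young).
At ω = 1.903585 every |λ(B_ω)| = ω−1, so ρ_SOR = 0.903585.

ω* = 1.903585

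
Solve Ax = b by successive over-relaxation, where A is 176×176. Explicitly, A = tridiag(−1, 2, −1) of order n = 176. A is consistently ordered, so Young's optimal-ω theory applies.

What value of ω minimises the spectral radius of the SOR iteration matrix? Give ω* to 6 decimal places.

ρ_J = max_k |cos(kπ/177)| = cos(π/177) = 0.999842
√(1−ρ_J²) = |sin(π/177)| = 0.0177482
[ω*] 2 ÷ (1 + 0.0177482) = 2 ÷ 1.0177482 = 1.965123.
ρ_SOR = ω* − 1 ≈ 0.965123.

ω* = 1.965123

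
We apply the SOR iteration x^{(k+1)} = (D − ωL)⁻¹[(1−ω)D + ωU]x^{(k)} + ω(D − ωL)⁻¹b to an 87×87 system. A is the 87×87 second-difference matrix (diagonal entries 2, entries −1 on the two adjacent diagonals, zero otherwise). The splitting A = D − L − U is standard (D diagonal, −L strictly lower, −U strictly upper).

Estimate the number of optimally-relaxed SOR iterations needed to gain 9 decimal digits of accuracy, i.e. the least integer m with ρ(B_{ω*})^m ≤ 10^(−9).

m = 291

With n=87, ρ(Jacobi) = cos(π/88) = 0.9993628.
√(1 − cos²(π/88)) = sin(π/88) ≈ 0.0356923.
ω* = 2/(1 + 0.0356923) = 2/1.0356923 = 1.9310755.
ρ(B_{ω*}) = ω*−1 = 0.9310755
m ≥ 9·ln10 / (−ln 0.9310755) = 290.182; smallest integer m = 291.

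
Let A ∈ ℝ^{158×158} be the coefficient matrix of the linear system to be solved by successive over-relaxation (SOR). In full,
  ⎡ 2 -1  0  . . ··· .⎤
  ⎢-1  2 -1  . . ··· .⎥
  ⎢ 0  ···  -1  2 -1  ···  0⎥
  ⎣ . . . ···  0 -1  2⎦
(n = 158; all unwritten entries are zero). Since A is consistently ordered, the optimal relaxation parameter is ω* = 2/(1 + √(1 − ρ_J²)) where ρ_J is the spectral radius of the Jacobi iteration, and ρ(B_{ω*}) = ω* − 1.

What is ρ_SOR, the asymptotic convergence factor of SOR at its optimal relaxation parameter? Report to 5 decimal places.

[ρ_J] n=158: ρ(B_J) = cos(π/(n+1)) = cos(π/159) = 0.99980.
root = sin(π/159) = 0.019757  (since 1−cos² = sin²).
Young: ω* = 2/(1+√(1−ρ_J²)) = 2/(1+0.019757) = 2/1.019757 = 1.96125.
ρ_SOR = ω* − 1 ≈ 0.96125.

ρ_SOR = 0.96125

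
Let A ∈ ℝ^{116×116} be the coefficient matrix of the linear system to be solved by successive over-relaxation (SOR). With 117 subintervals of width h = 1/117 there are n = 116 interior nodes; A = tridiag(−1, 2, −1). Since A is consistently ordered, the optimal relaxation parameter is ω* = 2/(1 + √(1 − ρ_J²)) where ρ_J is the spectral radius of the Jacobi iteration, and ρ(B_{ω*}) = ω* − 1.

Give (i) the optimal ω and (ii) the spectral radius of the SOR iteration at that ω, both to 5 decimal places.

B_J for the 116×116 system has eigenvalues cos(kπ/117); ρ_J = cos(π/117) = 0.99964.
√(1 − cos²(π/117)) = sin(π/117) ≈ 0.026848.
So ω* = 2/1.026848 = 1.94771 (Young).
and ρ(B_{ω*}) = 1.94771 − 1 = 0.94771.

ω* = 1.94771, ρ_SOR = 0.94771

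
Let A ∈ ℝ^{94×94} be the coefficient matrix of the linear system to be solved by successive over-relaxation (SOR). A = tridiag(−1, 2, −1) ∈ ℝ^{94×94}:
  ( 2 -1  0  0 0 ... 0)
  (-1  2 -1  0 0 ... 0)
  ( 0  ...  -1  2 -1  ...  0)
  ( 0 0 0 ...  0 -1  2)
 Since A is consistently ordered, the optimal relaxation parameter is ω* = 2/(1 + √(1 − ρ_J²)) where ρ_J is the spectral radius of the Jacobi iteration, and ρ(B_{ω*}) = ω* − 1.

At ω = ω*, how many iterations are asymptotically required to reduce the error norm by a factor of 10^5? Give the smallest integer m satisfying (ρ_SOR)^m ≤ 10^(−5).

½·tridiag(1,0,1) at n=94: λ_k = cos(kπ/95); max |λ| at k=1 ⇒ ρ_J = cos(π/95) ≈ 0.9994533.
√(1 − cos²(π/95)) = sin(π/95) ≈ 0.0330634.
ω* = 2/(1 + 0.0330634) = 2/1.0330634 = 1.9359896.
At ω = 1.9359896 every |λ(B_ω)| = ω−1, so ρ_SOR = 0.9359896.
Need (0.9359896)^m ≤ 10^(−5): m ≥ 5·ln10/|ln 0.9359896| = 11.5129/0.0661509 = 174.040 ⇒ m = 175.

m = 175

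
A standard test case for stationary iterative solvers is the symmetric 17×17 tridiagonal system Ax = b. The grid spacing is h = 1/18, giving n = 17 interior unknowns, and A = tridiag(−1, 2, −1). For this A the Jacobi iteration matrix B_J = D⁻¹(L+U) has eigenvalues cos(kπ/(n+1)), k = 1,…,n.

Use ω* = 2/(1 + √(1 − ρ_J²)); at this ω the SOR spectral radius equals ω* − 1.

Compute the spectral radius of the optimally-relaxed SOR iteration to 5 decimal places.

ρ_SOR = 0.70409

B_J for the 17×17 system has eigenvalues cos(kπ/18); ρ_J = cos(π/18) = 0.98481.
√(1 − cos²(π/18)) = sin(π/18) ≈ 0.173648.
Young: ω* = 2/(1+√(1−ρ_J²)) = 2/(1+0.173648) = 2/1.173648 = 1.70409.
ρ(B_{ω*}) = ω*−1 = 0.70409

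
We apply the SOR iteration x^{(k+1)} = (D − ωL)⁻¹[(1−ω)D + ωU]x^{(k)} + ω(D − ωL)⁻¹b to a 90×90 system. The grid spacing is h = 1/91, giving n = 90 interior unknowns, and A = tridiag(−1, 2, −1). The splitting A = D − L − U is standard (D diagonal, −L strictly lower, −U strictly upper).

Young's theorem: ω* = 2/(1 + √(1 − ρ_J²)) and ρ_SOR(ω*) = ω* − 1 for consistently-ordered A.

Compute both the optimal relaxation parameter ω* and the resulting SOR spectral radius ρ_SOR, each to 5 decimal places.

ω* = 1.93327, ρ_SOR = 0.93327

With n=90, ρ(Jacobi) = cos(π/91) = 0.99940.
√(1−ρ_J²) simplifies to sin(π/91) = 0.034516.
Then 2/(1+√(1−ρ_J²)) = 2/(1+0.034516); ω* = 2/1.034516 = 1.93327.
ρ_SOR = ω* − 1 ≈ 0.93327.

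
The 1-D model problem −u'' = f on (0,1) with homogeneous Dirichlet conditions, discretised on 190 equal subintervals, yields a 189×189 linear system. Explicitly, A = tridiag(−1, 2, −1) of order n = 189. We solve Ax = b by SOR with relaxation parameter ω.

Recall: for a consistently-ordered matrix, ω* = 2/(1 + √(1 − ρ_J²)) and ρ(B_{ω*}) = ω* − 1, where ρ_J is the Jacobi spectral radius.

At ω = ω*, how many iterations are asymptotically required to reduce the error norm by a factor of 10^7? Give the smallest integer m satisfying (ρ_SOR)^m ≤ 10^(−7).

m = 488

[ρ_J] n=189: ρ(B_J) = cos(π/(n+1)) = cos(π/190) = 0.9998633.
√(1−ρ_J²) = |sin(π/190)| = 0.0165339
Then 2/(1+√(1−ρ_J²)) = 2/(1+0.0165339); ω* = 2/1.0165339 = 1.9674700.
and ρ(B_{ω*}) = 1.9674700 − 1 = 0.9674700.
Need (0.9674700)^m ≤ 10^(−7): m ≥ 7·ln10/|ln 0.9674700| = 16.1181/0.0330709 = 487.380 ⇒ m = 488.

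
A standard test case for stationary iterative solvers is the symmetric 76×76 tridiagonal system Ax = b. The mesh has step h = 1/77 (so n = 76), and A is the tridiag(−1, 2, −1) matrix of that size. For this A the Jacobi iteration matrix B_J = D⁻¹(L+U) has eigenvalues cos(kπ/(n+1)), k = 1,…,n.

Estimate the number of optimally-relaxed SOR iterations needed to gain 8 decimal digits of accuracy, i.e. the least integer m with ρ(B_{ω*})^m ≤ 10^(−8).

n=76: λ(B_J) = 1 − λ(A)/2 = cos(kπ/77); k=1 gives ρ_J = 0.9991678.
√(1 − cos²(π/77)) = sin(π/77) ≈ 0.0407886.
ω* = 2 / (1 + 0.0407886) = 2 / 1.0407886 ≈ 1.9216198.
At ω = 1.9216198 every |λ(B_ω)| = ω−1, so ρ_SOR = 0.9216198.
ρ_SOR^m ≤ 10^(−8) ⇔ m ≥ 8·ln10/(−ln 0.9216198) = 18.4207/0.0816225 = 225.682; m = ⌈225.682⌉ = 226.

m = 226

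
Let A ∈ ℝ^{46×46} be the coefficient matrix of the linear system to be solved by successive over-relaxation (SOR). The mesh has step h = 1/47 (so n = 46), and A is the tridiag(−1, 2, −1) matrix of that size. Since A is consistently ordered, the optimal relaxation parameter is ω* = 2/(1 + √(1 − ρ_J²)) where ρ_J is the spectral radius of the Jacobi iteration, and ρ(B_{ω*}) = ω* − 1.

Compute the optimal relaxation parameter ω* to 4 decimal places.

ω* = 1.8748

B_J for the 46×46 system has eigenvalues cos(kπ/47); ρ_J = cos(π/47) = 0.9978.
1 − cos²(π/47) = sin²(π/47) ⇒ √(1−ρ_J²) = sin(π/47) = 0.06679.
So ω* = 2/1.06679 = 1.8748 (Young).
[ρ_SOR] ω* − 1 = 0.8748.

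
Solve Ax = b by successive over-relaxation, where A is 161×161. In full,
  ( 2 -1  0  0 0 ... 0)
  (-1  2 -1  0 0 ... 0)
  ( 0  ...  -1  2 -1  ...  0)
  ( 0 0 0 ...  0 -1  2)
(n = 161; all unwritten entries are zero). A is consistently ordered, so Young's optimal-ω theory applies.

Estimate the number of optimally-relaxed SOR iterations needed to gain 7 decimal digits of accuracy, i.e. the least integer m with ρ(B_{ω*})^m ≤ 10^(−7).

With n=161, ρ(Jacobi) = cos(π/162) = 0.9998120.
root = sin(π/162) = 0.0193913  (since 1−cos² = sin²).
Young: ω* = 2/(1+√(1−ρ_J²)) = 2/(1+0.0193913) = 2/1.0193913 = 1.9619551.
ρ_SOR = ω* − 1 ≈ 0.9619551.
m ≥ 7·ln10 / (−ln 0.9619551) = 415.549; smallest integer m = 416.

m = 416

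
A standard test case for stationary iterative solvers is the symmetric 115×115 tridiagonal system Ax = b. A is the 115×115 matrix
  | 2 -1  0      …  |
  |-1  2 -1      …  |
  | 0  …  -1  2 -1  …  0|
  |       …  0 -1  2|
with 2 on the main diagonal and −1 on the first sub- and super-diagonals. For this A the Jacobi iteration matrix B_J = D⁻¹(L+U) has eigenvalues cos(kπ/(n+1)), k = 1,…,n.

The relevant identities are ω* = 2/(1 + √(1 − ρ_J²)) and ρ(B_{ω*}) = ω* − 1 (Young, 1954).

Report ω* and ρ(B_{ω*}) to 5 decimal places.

spectrum of D⁻¹(L+U) = {cos(kπ/116) : 1≤k≤115}; ρ_J = cos(π/116) = 0.99963.
√(1−ρ_J²) simplifies to sin(π/116) = 0.027079.
Then 2/(1+√(1−ρ_J²)) = 2/(1+0.027079); ω* = 2/1.027079 = 1.94727.
At ω = 1.94727 every |λ(B_ω)| = ω−1, so ρ_SOR = 0.94727.

ω* = 1.94727, ρ_SOR = 0.94727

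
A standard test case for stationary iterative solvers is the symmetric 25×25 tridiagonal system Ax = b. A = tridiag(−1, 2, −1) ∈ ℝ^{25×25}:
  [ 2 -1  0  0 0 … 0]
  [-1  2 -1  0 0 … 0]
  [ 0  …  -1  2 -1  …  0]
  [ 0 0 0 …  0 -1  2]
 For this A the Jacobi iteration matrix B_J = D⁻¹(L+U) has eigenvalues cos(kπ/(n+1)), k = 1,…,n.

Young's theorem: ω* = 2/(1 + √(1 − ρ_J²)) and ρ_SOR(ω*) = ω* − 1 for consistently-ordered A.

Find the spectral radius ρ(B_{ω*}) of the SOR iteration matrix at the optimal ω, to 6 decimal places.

½·tridiag(1,0,1) at n=25: λ_k = cos(kπ/26); max |λ| at k=1 ⇒ ρ_J = cos(π/26) ≈ 0.992709.
√(1−ρ_J²) = |sin(π/26)| = 0.1205367
Young: ω* = 2/(1+√(1−ρ_J²)) = 2/(1+0.1205367) = 2/1.1205367 = 1.784859.
At ω = 1.784859 every |λ(B_ω)| = ω−1, so ρ_SOR = 0.784859.

ρ_SOR = 0.784859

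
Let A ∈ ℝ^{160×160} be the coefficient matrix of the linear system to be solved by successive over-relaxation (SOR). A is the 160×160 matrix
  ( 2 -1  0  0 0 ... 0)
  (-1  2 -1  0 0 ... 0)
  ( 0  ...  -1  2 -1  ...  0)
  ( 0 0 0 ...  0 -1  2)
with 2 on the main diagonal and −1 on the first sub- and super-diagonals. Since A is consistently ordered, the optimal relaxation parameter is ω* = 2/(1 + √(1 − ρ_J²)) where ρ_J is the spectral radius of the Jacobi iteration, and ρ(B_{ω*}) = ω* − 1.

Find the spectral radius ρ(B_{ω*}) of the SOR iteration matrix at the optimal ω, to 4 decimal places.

ρ_SOR = 0.9617

½·tridiag(1,0,1) at n=160: λ_k = cos(kπ/161); max |λ| at k=1 ⇒ ρ_J = cos(π/161) ≈ 0.9998.
√(1−ρ_J²) simplifies to sin(π/161) = 0.01951.
ω* = 2 / (1 + 0.01951) = 2 / 1.01951 ≈ 1.9617.
ρ(B_{ω*}) = ω*−1 = 0.9617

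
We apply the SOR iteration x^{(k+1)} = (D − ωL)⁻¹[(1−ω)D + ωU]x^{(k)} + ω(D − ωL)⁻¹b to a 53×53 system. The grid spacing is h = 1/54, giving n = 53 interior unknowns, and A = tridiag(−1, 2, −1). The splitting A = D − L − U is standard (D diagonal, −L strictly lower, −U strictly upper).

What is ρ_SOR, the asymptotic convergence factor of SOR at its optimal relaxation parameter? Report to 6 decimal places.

n=53: λ(B_J) = 1 − λ(A)/2 = cos(kπ/54); k=1 gives ρ_J = 0.998308.
1 − cos²(π/54) = sin²(π/54) ⇒ √(1−ρ_J²) = sin(π/54) = 0.0581448.
So ω* = 2/1.0581448 = 1.890100 (Young).
At ω = 1.890100 every |λ(B_ω)| = ω−1, so ρ_SOR = 0.890100.

ρ_SOR = 0.890100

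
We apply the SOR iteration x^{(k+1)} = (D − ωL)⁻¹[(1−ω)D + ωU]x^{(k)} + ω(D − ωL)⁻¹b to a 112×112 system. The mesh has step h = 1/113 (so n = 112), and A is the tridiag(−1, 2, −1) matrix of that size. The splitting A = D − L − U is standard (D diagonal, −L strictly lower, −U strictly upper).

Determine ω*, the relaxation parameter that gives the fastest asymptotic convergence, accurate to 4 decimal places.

[ρ_J] n=112: ρ(B_J) = cos(π/(n+1)) = cos(π/113) = 0.9996.
root = sin(π/113) = 0.02780  (since 1−cos² = sin²).
ω* = 2/(1+0.02780) = 1.9459
ρ_SOR = ω* − 1 = 1.9459 − 1 = 0.9459.

ω* = 1.9459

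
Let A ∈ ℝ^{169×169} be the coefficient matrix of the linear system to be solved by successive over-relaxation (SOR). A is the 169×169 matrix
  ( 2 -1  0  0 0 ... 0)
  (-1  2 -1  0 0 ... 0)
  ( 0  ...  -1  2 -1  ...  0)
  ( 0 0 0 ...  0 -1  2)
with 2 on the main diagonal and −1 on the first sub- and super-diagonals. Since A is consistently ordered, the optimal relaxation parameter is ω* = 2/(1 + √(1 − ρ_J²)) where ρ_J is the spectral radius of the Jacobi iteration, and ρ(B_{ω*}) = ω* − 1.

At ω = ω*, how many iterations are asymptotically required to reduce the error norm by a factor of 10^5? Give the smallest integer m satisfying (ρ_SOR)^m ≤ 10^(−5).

[ρ_J] n=169: ρ(B_J) = cos(π/(n+1)) = cos(π/170) = 0.9998293.
√(1−ρ_J²) simplifies to sin(π/170) = 0.0184789.
Then 2/(1+√(1−ρ_J²)) = 2/(1+0.0184789); ω* = 2/1.0184789 = 1.9637127.
[ρ_SOR] ω* − 1 = 0.9637127.
ρ_SOR^m ≤ 10^(−5) ⇔ m ≥ 5·ln10/(−ln 0.9637127) = 11.5129/0.0369621 = 311.479; m = ⌈311.479⌉ = 312.

m = 312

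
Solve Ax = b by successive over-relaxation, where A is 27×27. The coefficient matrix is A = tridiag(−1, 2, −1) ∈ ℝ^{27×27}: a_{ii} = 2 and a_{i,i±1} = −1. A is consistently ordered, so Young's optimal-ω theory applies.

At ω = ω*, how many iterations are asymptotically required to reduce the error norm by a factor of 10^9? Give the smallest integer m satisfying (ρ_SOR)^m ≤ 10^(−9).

m = 93

[ρ_J] n=27: ρ(B_J) = cos(π/(n+1)) = cos(π/28) = 0.9937122.
root = sin(π/28) = 0.1119645  (since 1−cos² = sin²).
So ω* = 2/1.1119645 = 1.7986186 (Young).
and ρ(B_{ω*}) = 1.7986186 − 1 = 0.7986186.
(0.7986186)^m ≤ 10^{−9}  ⇒  m·ln(0.7986186) ≤ −9·ln10  ⇒  m ≥ 92.156  ⇒  m = 93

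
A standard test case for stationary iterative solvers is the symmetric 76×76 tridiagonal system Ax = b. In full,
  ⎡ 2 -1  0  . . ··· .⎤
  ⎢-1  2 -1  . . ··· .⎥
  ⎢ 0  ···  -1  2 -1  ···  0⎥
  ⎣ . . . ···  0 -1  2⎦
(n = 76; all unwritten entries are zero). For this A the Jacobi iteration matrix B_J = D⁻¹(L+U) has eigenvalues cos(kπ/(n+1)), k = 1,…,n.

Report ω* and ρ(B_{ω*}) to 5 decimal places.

ω* = 1.92162, ρ_SOR = 0.92162

n=76: λ(B_J) = 1 − λ(A)/2 = cos(kπ/77); k=1 gives ρ_J = 0.99917.
1 − cos²(π/77) = sin²(π/77) ⇒ √(1−ρ_J²) = sin(π/77) = 0.040789.
[ω*] 2 ÷ (1 + 0.040789) = 2 ÷ 1.040789 = 1.92162.
and ρ(B_{ω*}) = 1.92162 − 1 = 0.92162.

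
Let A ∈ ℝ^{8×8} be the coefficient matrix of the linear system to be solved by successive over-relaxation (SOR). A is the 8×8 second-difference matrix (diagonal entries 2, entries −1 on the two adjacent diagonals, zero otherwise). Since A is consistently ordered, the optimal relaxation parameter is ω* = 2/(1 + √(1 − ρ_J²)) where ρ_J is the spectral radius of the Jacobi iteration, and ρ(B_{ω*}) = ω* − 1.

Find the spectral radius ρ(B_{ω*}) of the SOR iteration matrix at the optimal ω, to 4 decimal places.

n=8: λ(B_J) = 1 − λ(A)/2 = cos(kπ/9); k=1 gives ρ_J = 0.9397.
1 − cos²(π/9) = sin²(π/9) ⇒ √(1−ρ_J²) = sin(π/9) = 0.34202.
Young: ω* = 2/(1+√(1−ρ_J²)) = 2/(1+0.34202) = 2/1.34202 = 1.4903.
At ω = 1.4903 every |λ(B_ω)| = ω−1, so ρ_SOR = 0.4903.

ρ_SOR = 0.4903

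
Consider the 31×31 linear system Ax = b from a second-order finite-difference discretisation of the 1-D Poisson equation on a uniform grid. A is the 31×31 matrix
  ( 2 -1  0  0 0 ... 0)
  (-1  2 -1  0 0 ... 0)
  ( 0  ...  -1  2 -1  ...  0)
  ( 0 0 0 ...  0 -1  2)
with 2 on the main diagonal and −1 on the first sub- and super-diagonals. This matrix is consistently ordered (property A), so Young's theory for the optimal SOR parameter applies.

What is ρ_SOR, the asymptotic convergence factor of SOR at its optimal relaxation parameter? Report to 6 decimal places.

ρ_SOR = 0.821465

ρ_J = max_k |cos(kπ/32)| = cos(π/32) = 0.995185
root = sin(π/32) = 0.0980171  (since 1−cos² = sin²).
So ω* = 2/1.0980171 = 1.821465 (Young).
Hence ρ(B_{ω*}) = 1.821465 − 1 = 0.821465.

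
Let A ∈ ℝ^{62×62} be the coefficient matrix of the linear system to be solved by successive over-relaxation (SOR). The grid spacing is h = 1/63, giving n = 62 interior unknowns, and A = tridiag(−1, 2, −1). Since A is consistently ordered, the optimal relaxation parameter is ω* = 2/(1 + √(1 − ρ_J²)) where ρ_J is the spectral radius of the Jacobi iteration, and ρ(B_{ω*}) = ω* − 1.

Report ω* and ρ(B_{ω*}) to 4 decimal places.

½·tridiag(1,0,1) at n=62: λ_k = cos(kπ/63); max |λ| at k=1 ⇒ ρ_J = cos(π/63) ≈ 0.9988.
root = sin(π/63) = 0.04985  (since 1−cos² = sin²).
ω* = 2/(1 + 0.04985) = 2/1.04985 = 1.9050.
and ρ(B_{ω*}) = 1.9050 − 1 = 0.9050.

ω* = 1.9050, ρ_SOR = 0.9050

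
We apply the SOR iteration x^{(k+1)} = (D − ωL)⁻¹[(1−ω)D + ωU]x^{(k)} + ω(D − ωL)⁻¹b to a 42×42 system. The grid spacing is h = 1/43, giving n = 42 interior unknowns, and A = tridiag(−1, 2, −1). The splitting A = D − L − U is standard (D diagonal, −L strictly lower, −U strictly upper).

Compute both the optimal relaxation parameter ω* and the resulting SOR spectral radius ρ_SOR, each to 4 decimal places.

ω* = 1.8639, ρ_SOR = 0.8639

With n=42, ρ(Jacobi) = cos(π/43) = 0.9973.
root = sin(π/43) = 0.07300  (since 1−cos² = sin²).
[ω*] 2 ÷ (1 + 0.07300) = 2 ÷ 1.07300 = 1.8639.
[ρ_SOR] ω* − 1 = 0.8639.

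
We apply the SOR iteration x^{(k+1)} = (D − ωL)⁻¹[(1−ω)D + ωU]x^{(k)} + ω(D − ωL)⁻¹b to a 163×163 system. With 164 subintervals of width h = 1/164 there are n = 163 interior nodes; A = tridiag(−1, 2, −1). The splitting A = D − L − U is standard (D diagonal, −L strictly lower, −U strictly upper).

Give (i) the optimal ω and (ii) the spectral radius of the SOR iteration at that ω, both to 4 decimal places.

ω* = 1.9624, ρ_SOR = 0.9624

B_J for the 163×163 system has eigenvalues cos(kπ/164); ρ_J = cos(π/164) = 0.9998.
1 − cos²(π/164) = sin²(π/164) ⇒ √(1−ρ_J²) = sin(π/164) = 0.01915.
ω* = 2 / (1 + 0.01915) = 2 / 1.01915 ≈ 1.9624.
ρ_SOR = ω* − 1 = 1.9624 − 1 = 0.9624.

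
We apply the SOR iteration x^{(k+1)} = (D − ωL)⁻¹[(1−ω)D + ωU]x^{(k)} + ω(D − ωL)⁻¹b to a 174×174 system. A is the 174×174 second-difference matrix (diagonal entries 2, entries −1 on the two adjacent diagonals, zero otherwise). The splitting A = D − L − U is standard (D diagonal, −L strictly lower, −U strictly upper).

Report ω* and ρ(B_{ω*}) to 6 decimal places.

With n=174, ρ(Jacobi) = cos(π/175) = 0.999839.
√(1−ρ_J²) = |sin(π/175)| = 0.0179510
Young: ω* = 2/(1+√(1−ρ_J²)) = 2/(1+0.0179510) = 2/1.0179510 = 1.964731.
and ρ(B_{ω*}) = 1.964731 − 1 = 0.964731.

ω* = 1.964731, ρ_SOR = 0.964731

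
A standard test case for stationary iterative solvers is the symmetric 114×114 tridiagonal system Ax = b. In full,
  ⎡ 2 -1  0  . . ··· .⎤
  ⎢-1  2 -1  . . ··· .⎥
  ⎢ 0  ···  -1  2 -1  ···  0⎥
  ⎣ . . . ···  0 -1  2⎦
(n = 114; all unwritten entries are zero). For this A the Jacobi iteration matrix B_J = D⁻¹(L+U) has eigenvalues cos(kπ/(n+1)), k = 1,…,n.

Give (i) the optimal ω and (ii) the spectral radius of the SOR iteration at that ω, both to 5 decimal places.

ω* = 1.94682, ρ_SOR = 0.94682

B_J for the 114×114 system has eigenvalues cos(kπ/115); ρ_J = cos(π/115) = 0.99963.
√(1−ρ_J²) = |sin(π/115)| = 0.027315
Young: ω* = 2/(1+√(1−ρ_J²)) = 2/(1+0.027315) = 2/1.027315 = 1.94682.
ρ_SOR = ω* − 1 ≈ 0.94682.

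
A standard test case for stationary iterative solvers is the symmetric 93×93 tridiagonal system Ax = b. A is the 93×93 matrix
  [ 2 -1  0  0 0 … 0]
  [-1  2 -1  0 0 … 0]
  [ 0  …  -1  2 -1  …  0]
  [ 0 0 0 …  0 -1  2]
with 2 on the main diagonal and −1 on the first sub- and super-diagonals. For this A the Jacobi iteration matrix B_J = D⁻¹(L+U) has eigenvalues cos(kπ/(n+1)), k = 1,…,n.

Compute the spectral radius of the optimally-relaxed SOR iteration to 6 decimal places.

ρ_SOR = 0.935331

ρ_J = max_k |cos(kπ/94)| = cos(π/94) = 0.999442
1 − cos²(π/94) = sin²(π/94) ⇒ √(1−ρ_J²) = sin(π/94) = 0.0334150.
ω* = 2/(1 + 0.0334150) = 2/1.0334150 = 1.935331.
ρ(B_{ω*}) = ω*−1 = 0.935331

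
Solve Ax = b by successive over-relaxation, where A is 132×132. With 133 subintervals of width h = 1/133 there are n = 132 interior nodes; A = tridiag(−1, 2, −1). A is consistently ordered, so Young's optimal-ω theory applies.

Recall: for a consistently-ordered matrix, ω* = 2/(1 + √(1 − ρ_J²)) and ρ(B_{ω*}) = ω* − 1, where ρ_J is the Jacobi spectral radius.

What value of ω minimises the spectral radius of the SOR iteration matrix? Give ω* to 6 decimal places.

ω* = 1.953852

n=132: λ(B_J) = 1 − λ(A)/2 = cos(kπ/133); k=1 gives ρ_J = 0.999721.
root = sin(π/133) = 0.0236188  (since 1−cos² = sin²).
ω* = 2/(1 + 0.0236188) = 2/1.0236188 = 1.953852.
and ρ(B_{ω*}) = 1.953852 − 1 = 0.953852.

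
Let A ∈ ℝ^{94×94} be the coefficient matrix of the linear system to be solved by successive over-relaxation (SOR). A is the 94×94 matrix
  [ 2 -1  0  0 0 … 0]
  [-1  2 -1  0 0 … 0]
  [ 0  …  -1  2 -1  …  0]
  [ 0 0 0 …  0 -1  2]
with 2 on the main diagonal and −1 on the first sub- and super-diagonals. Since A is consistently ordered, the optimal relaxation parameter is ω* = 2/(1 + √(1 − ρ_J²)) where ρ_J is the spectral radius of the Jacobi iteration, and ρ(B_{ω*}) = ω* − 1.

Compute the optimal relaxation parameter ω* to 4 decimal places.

With n=94, ρ(Jacobi) = cos(π/95) = 0.9995.
√(1−ρ_J²) = |sin(π/95)| = 0.03306
So ω* = 2/1.03306 = 1.9360 (Young).
ρ(B_{ω*}) = ω*−1 = 0.9360

ω* = 1.9360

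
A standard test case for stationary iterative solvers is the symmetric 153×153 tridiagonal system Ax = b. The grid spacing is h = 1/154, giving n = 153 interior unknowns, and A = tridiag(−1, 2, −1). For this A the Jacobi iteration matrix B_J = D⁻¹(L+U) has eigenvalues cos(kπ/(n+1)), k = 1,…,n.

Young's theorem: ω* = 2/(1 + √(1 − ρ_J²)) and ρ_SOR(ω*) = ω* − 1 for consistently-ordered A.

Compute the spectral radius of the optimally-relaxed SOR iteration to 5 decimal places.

With n=153, ρ(Jacobi) = cos(π/154) = 0.99979.
√(1 − cos²(π/154)) = sin(π/154) ≈ 0.020399.
[ω*] 2 ÷ (1 + 0.020399) = 2 ÷ 1.020399 = 1.96002.
ρ(B_{ω*}) = ω*−1 = 0.96002

ρ_SOR = 0.96002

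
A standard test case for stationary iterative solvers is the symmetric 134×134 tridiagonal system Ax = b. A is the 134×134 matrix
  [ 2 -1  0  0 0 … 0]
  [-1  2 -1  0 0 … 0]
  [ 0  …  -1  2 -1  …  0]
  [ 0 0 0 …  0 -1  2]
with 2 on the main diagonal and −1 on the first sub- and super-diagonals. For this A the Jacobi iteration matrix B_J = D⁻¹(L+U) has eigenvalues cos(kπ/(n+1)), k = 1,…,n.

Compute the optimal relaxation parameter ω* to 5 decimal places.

spectrum of D⁻¹(L+U) = {cos(kπ/135) : 1≤k≤134}; ρ_J = cos(π/135) = 0.99973.
√(1−ρ_J²) simplifies to sin(π/135) = 0.023269.
ω* = 2/(1 + 0.023269) = 2/1.023269 = 1.95452.
ρ(B_{ω*}) = ω*−1 = 0.95452

ω* = 1.95452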